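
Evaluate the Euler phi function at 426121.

Factor: 426121 = 23 · 97 · 191.
φ(426121) = (23−1) · (97−1) · (191−1) = 22 · 96 · 190 = 401280.

401280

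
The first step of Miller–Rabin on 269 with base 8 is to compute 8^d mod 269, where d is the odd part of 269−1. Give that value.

269 − 1 = 268 = 2^2 · 67, so d = 67.
8^1 ≡ 8 (mod 269)
8^2 ≡ 8^2 = 64 ≡ 64 (mod 269)
8^4 ≡ 64^2 = 4096 ≡ 61 (mod 269)
8^8 ≡ 61^2 = 3721 ≡ 224 (mod 269)
8^16 ≡ 224^2 = 50176 ≡ 142 (mod 269)
8^32 ≡ 142^2 = 20164 ≡ 258 (mod 269)
8^64 ≡ 258^2 = 66564 ≡ 121 (mod 269)
67 = 64 + 2 + 1 in binary powers of 2.
So 8^67 ≡ 121 · 64 · 8 ≡ 82 (mod 269).
Squaring chain: 82 → 268; reaches −1, so base 8 does not prove 269 composite.

82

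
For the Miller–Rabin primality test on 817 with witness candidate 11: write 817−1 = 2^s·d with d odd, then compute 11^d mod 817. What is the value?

723

817 − 1 = 816 = 2^4 · 51, so d = 51.
11^1 ≡ 11 (mod 817)
11^2 ≡ 11^2 = 121 ≡ 121 (mod 817)
11^4 ≡ 121^2 = 14641 ≡ 752 (mod 817)
11^8 ≡ 752^2 = 565504 ≡ 140 (mod 817)
11^16 ≡ 140^2 = 19600 ≡ 809 (mod 817)
11^32 ≡ 809^2 = 654481 ≡ 64 (mod 817)
51 = 32 + 16 + 2 + 1 in binary powers of 2.
So 11^51 ≡ 64 · 809 · 121 · 11 ≡ 723 (mod 817).
Squaring chain: 723 → 666 → 742 → 723; never reaches −1, so base 11 is a Miller–Rabin witness that 817 is composite.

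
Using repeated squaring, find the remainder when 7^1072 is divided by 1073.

7^1 ≡ 7 (mod 1073)
7^2 ≡ 7^2 = 49 ≡ 49 (mod 1073)
7^4 ≡ 49^2 = 2401 ≡ 255 (mod 1073)
7^8 ≡ 255^2 = 65025 ≡ 645 (mod 1073)
7^16 ≡ 645^2 = 416025 ≡ 774 (mod 1073)
7^32 ≡ 774^2 = 599076 ≡ 342 (mod 1073)
7^64 ≡ 342^2 = 116964 ≡ 7 (mod 1073)
7^128 ≡ 7^2 = 49 ≡ 49 (mod 1073)
7^256 ≡ 49^2 = 2401 ≡ 255 (mod 1073)
7^512 ≡ 255^2 = 65025 ≡ 645 (mod 1073)
7^1024 ≡ 645^2 = 416025 ≡ 774 (mod 1073)
1072 = 1024 + 32 + 16 in binary powers of 2.
So 7^1072 ≡ 774 · 342 · 774 ≡ 7 (mod 1073).
Since 7 ≠ 1, base 7 is a Fermat witness: 1073 is composite.

7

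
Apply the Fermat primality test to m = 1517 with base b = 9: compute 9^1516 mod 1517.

493

9^1 ≡ 9 (mod 1517)
9^2 ≡ 9^2 = 81 ≡ 81 (mod 1517)
9^4 ≡ 81^2 = 6561 ≡ 493 (mod 1517)
9^8 ≡ 493^2 = 243049 ≡ 329 (mod 1517)
9^16 ≡ 329^2 = 108241 ≡ 534 (mod 1517)
9^32 ≡ 534^2 = 285156 ≡ 1477 (mod 1517)
9^64 ≡ 1477^2 = 2181529 ≡ 83 (mod 1517)
9^128 ≡ 83^2 = 6889 ≡ 821 (mod 1517)
9^256 ≡ 821^2 = 674041 ≡ 493 (mod 1517)
9^512 ≡ 493^2 = 243049 ≡ 329 (mod 1517)
9^1024 ≡ 329^2 = 108241 ≡ 534 (mod 1517)
1516 = 1024 + 256 + 128 + 64 + 32 + 8 + 4 in binary powers of 2.
So 9^1516 ≡ 534 · 493 · 821 · 83 · 1477 · 329 · 493 ≡ 493 (mod 1517).
Since 493 ≠ 1, base 9 is a Fermat witness: 1517 is composite.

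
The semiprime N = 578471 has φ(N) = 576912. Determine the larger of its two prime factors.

φ(n) = (p−1)(q−1) = n − (p+q) + 1, so p + q = 578471 − 576912 + 1 = 1560.
p and q are the roots of t² − 1560t + 578471 = 0.
Discriminant: 1560² − 4·578471 = 2433600 − 2313884 = 119716; √119716 = 346.
q = (1560 − 346)/2 = 607, p = (1560 + 346)/2 = 953.
Check: 607 · 953 = 578471.

953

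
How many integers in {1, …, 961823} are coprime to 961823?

Factor: 961823 = 89 · 101 · 107.
φ(961823) = (89−1) · (101−1) · (107−1) = 88 · 100 · 106 = 932800.

932800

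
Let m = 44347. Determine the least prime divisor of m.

44347 is odd.
Digit sum 22, not divisible by 3.
Ends in 7: not divisible by 5.
7: 44347 = 7·6335 + 2
11: 44347 = 11·4031 + 6
13: 44347 = 13·3411 + 4
17: 44347 = 17·2608 + 11
19: 44347 = 19·2334 + 1
23: 44347 = 23·1928 + 3
29: 44347 = 29·1529 + 6
31: 44347 = 31·1430 + 17
37: 44347 = 37·1198 + 21
41: 44347 = 41·1081 + 26
43: 44347 = 43·1031 + 14
47: 44347 = 47·943 + 26
53: 44347 = 53·836 + 39
59: 44347 = 59·751 + 38
61: 44347 = 61·727

61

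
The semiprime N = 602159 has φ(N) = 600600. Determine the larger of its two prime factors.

φ(n) = (p−1)(q−1) = n − (p+q) + 1, so p + q = 602159 − 600600 + 1 = 1560.
p and q are the roots of t² − 1560t + 602159 = 0.
Discriminant: 1560² − 4·602159 = 2433600 − 2408636 = 24964; √24964 = 158.
q = (1560 − 158)/2 = 701, p = (1560 + 158)/2 = 859.
Check: 701 · 859 = 602159.

859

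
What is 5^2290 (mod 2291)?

111

5^1 ≡ 5 (mod 2291)
5^2 ≡ 5^2 = 25 ≡ 25 (mod 2291)
5^4 ≡ 25^2 = 625 ≡ 625 (mod 2291)
5^8 ≡ 625^2 = 390625 ≡ 1155 (mod 2291)
5^16 ≡ 1155^2 = 1334025 ≡ 663 (mod 2291)
5^32 ≡ 663^2 = 439569 ≡ 1988 (mod 2291)
5^64 ≡ 1988^2 = 3952144 ≡ 169 (mod 2291)
5^128 ≡ 169^2 = 28561 ≡ 1069 (mod 2291)
5^256 ≡ 1069^2 = 1142761 ≡ 1843 (mod 2291)
5^512 ≡ 1843^2 = 3396649 ≡ 1387 (mod 2291)
5^1024 ≡ 1387^2 = 1923769 ≡ 1620 (mod 2291)
5^2048 ≡ 1620^2 = 2624400 ≡ 1205 (mod 2291)
2290 = 2048 + 128 + 64 + 32 + 16 + 2 in binary powers of 2.
So 5^2290 ≡ 1205 · 1069 · 169 · 1988 · 663 · 25 ≡ 111 (mod 2291).
Since 111 ≠ 1, base 5 is a Fermat witness: 2291 is composite.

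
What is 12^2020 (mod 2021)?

12^1 ≡ 12 (mod 2021)
12^2 ≡ 12^2 = 144 ≡ 144 (mod 2021)
12^4 ≡ 144^2 = 20736 ≡ 526 (mod 2021)
12^8 ≡ 526^2 = 276676 ≡ 1820 (mod 2021)
12^16 ≡ 1820^2 = 3312400 ≡ 2002 (mod 2021)
12^32 ≡ 2002^2 = 4008004 ≡ 361 (mod 2021)
12^64 ≡ 361^2 = 130321 ≡ 977 (mod 2021)
12^128 ≡ 977^2 = 954529 ≡ 617 (mod 2021)
12^256 ≡ 617^2 = 380689 ≡ 741 (mod 2021)
12^512 ≡ 741^2 = 549081 ≡ 1390 (mod 2021)
12^1024 ≡ 1390^2 = 1932100 ≡ 24 (mod 2021)
2020 = 1024 + 512 + 256 + 128 + 64 + 32 + 4 in binary powers of 2.
So 12^2020 ≡ 24 · 1390 · 741 · 617 · 977 · 361 · 526 ≡ 397 (mod 2021).
Since 397 ≠ 1, base 12 is a Fermat witness: 2021 is composite.

397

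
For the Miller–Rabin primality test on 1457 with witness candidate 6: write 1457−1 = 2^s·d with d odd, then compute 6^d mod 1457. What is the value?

1277

1457 − 1 = 1456 = 2^4 · 91, so d = 91.
6^1 ≡ 6 (mod 1457)
6^2 ≡ 6^2 = 36 ≡ 36 (mod 1457)
6^4 ≡ 36^2 = 1296 ≡ 1296 (mod 1457)
6^8 ≡ 1296^2 = 1679616 ≡ 1152 (mod 1457)
6^16 ≡ 1152^2 = 1327104 ≡ 1234 (mod 1457)
6^32 ≡ 1234^2 = 1522756 ≡ 191 (mod 1457)
6^64 ≡ 191^2 = 36481 ≡ 56 (mod 1457)
91 = 64 + 16 + 8 + 2 + 1 in binary powers of 2.
So 6^91 ≡ 56 · 1234 · 1152 · 36 · 6 ≡ 1277 (mod 1457).
Squaring chain: 1277 → 346 → 242 → 284; never reaches −1, so base 6 is a Miller–Rabin witness that 1457 is composite.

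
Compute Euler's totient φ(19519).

Factor: 19519 = 131 · 149.
φ(19519) = (131−1) · (149−1) = 130 · 148 = 19240.

19240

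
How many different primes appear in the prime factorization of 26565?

5

26565 = 3 · 8855
8855 = 5 · 1771
1771 = 7 · 253
253 = 11 · 23
26565 = 3 · 5 · 7 · 11 · 23, which has 5 distinct prime factors.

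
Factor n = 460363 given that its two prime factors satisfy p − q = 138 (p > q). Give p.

Since p = q + 138, we have 460363 = q(q + 138), so q² + 138q − 460363 = 0.
Discriminant: 138² + 4·460363 = 19044 + 1841452 = 1860496; √1860496 = 1364.
q = (−138 + 1364)/2 = 613, and p = q + 138 = 751.
Check: 613 · 751 = 460363.

751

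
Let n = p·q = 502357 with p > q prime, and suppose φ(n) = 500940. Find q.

691

φ(n) = (p−1)(q−1) = n − (p+q) + 1, so p + q = 502357 − 500940 + 1 = 1418.
p and q are the roots of t² − 1418t + 502357 = 0.
Discriminant: 1418² − 4·502357 = 2010724 − 2009428 = 1296; √1296 = 36.
q = (1418 − 36)/2 = 691, p = (1418 + 36)/2 = 727.
Check: 691 · 727 = 502357.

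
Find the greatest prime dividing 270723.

270723 = 3 · 90241
90241 = 31 · 2911
2911 = 41 · 71
71 is prime.
So 270723 = 3 · 31 · 41 · 71; the largest prime factor is 71.

71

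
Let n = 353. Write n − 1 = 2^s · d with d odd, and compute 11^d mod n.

353 − 1 = 352 = 2^5 · 11, so d = 11.
11^1 ≡ 11 (mod 353)
11^2 ≡ 11^2 = 121 ≡ 121 (mod 353)
11^4 ≡ 121^2 = 14641 ≡ 168 (mod 353)
11^8 ≡ 168^2 = 28224 ≡ 337 (mod 353)
11 = 8 + 2 + 1 in binary powers of 2.
So 11^11 ≡ 337 · 121 · 11 ≡ 237 (mod 353).
Squaring chain: 237 → 42 → 352 → 1 → 1; reaches −1, so base 11 does not prove 353 composite.

237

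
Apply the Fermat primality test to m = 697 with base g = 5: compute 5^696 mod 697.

611

5^1 ≡ 5 (mod 697)
5^2 ≡ 5^2 = 25 ≡ 25 (mod 697)
5^4 ≡ 25^2 = 625 ≡ 625 (mod 697)
5^8 ≡ 625^2 = 390625 ≡ 305 (mod 697)
5^16 ≡ 305^2 = 93025 ≡ 324 (mod 697)
5^32 ≡ 324^2 = 104976 ≡ 426 (mod 697)
5^64 ≡ 426^2 = 181476 ≡ 256 (mod 697)
5^128 ≡ 256^2 = 65536 ≡ 18 (mod 697)
5^256 ≡ 18^2 = 324 ≡ 324 (mod 697)
5^512 ≡ 324^2 = 104976 ≡ 426 (mod 697)
696 = 512 + 128 + 32 + 16 + 8 in binary powers of 2.
So 5^696 ≡ 426 · 18 · 426 · 324 · 305 ≡ 611 (mod 697).
Since 611 ≠ 1, base 5 is a Fermat witness: 697 is composite.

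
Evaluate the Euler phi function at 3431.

Factor: 3431 = 47 · 73.
φ(3431) = (47−1) · (73−1) = 46 · 72 = 3312.

3312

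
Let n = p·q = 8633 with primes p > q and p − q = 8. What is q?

89

Since p = q + 8, we have 8633 = q(q + 8), so q² + 8q − 8633 = 0.
Discriminant: 8² + 4·8633 = 64 + 34532 = 34596; √34596 = 186.
q = (−8 + 186)/2 = 89, and p = q + 8 = 97.
Check: 89 · 97 = 8633.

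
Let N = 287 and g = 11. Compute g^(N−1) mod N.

74

11^1 ≡ 11 (mod 287)
11^2 ≡ 11^2 = 121 ≡ 121 (mod 287)
11^4 ≡ 121^2 = 14641 ≡ 4 (mod 287)
11^8 ≡ 4^2 = 16 ≡ 16 (mod 287)
11^16 ≡ 16^2 = 256 ≡ 256 (mod 287)
11^32 ≡ 256^2 = 65536 ≡ 100 (mod 287)
11^64 ≡ 100^2 = 10000 ≡ 242 (mod 287)
11^128 ≡ 242^2 = 58564 ≡ 16 (mod 287)
11^256 ≡ 16^2 = 256 ≡ 256 (mod 287)
286 = 256 + 16 + 8 + 4 + 2 in binary powers of 2.
So 11^286 ≡ 256 · 256 · 16 · 4 · 121 ≡ 74 (mod 287).
Since 74 ≠ 1, base 11 is a Fermat witness: 287 is composite.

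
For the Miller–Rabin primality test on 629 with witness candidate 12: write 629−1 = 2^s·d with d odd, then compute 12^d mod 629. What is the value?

629 − 1 = 628 = 2^2 · 157, so d = 157.
12^1 ≡ 12 (mod 629)
12^2 ≡ 12^2 = 144 ≡ 144 (mod 629)
12^4 ≡ 144^2 = 20736 ≡ 608 (mod 629)
12^8 ≡ 608^2 = 369664 ≡ 441 (mod 629)
12^16 ≡ 441^2 = 194481 ≡ 120 (mod 629)
12^32 ≡ 120^2 = 14400 ≡ 562 (mod 629)
12^64 ≡ 562^2 = 315844 ≡ 86 (mod 629)
12^128 ≡ 86^2 = 7396 ≡ 477 (mod 629)
157 = 128 + 16 + 8 + 4 + 1 in binary powers of 2.
So 12^157 ≡ 477 · 120 · 441 · 608 · 12 ≡ 201 (mod 629).
Squaring chain: 201 → 145; never reaches −1, so base 12 is a Miller–Rabin witness that 629 is composite.

201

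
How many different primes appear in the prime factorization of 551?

551 = 19 · 29
551 = 19 · 29, which has 2 distinct prime factors.

2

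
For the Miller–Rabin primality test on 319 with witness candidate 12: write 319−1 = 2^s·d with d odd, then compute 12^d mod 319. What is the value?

133

319 − 1 = 318 = 2^1 · 159, so d = 159.
12^1 ≡ 12 (mod 319)
12^2 ≡ 12^2 = 144 ≡ 144 (mod 319)
12^4 ≡ 144^2 = 20736 ≡ 1 (mod 319)
12^8 ≡ 1^2 = 1 ≡ 1 (mod 319)
12^16 ≡ 1^2 = 1 ≡ 1 (mod 319)
12^32 ≡ 1^2 = 1 ≡ 1 (mod 319)
12^64 ≡ 1^2 = 1 ≡ 1 (mod 319)
12^128 ≡ 1^2 = 1 ≡ 1 (mod 319)
159 = 128 + 16 + 8 + 4 + 2 + 1 in binary powers of 2.
So 12^159 ≡ 1 · 1 · 1 · 1 · 144 · 12 ≡ 133 (mod 319).
Squaring chain: 133; never reaches −1, so base 12 is a Miller–Rabin witness that 319 is composite.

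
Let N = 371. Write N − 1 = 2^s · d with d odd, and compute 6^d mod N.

216

371 − 1 = 370 = 2^1 · 185, so d = 185.
6^1 ≡ 6 (mod 371)
6^2 ≡ 6^2 = 36 ≡ 36 (mod 371)
6^4 ≡ 36^2 = 1296 ≡ 183 (mod 371)
6^8 ≡ 183^2 = 33489 ≡ 99 (mod 371)
6^16 ≡ 99^2 = 9801 ≡ 155 (mod 371)
6^32 ≡ 155^2 = 24025 ≡ 281 (mod 371)
6^64 ≡ 281^2 = 78961 ≡ 309 (mod 371)
6^128 ≡ 309^2 = 95481 ≡ 134 (mod 371)
185 = 128 + 32 + 16 + 8 + 1 in binary powers of 2.
So 6^185 ≡ 134 · 281 · 155 · 99 · 6 ≡ 216 (mod 371).
Squaring chain: 216; never reaches −1, so base 6 is a Miller–Rabin witness that 371 is composite.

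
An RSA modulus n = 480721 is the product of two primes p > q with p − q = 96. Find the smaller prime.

Since p = q + 96, we have 480721 = q(q + 96), so q² + 96q − 480721 = 0.
Discriminant: 96² + 4·480721 = 9216 + 1922884 = 1932100; √1932100 = 1390.
q = (−96 + 1390)/2 = 647, and p = q + 96 = 743.
Check: 647 · 743 = 480721.

647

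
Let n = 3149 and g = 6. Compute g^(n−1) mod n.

1781

6^1 ≡ 6 (mod 3149)
6^2 ≡ 6^2 = 36 ≡ 36 (mod 3149)
6^4 ≡ 36^2 = 1296 ≡ 1296 (mod 3149)
6^8 ≡ 1296^2 = 1679616 ≡ 1199 (mod 3149)
6^16 ≡ 1199^2 = 1437601 ≡ 1657 (mod 3149)
6^32 ≡ 1657^2 = 2745649 ≡ 2870 (mod 3149)
6^64 ≡ 2870^2 = 8236900 ≡ 2265 (mod 3149)
6^128 ≡ 2265^2 = 5130225 ≡ 504 (mod 3149)
6^256 ≡ 504^2 = 254016 ≡ 2096 (mod 3149)
6^512 ≡ 2096^2 = 4393216 ≡ 361 (mod 3149)
6^1024 ≡ 361^2 = 130321 ≡ 1212 (mod 3149)
6^2048 ≡ 1212^2 = 1468944 ≡ 1510 (mod 3149)
3148 = 2048 + 1024 + 64 + 8 + 4 in binary powers of 2.
So 6^3148 ≡ 1510 · 1212 · 2265 · 1199 · 1296 ≡ 1781 (mod 3149).
Since 1781 ≠ 1, base 6 is a Fermat witness: 3149 is composite.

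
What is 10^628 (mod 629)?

10^1 ≡ 10 (mod 629)
10^2 ≡ 10^2 = 100 ≡ 100 (mod 629)
10^4 ≡ 100^2 = 10000 ≡ 565 (mod 629)
10^8 ≡ 565^2 = 319225 ≡ 322 (mod 629)
10^16 ≡ 322^2 = 103684 ≡ 528 (mod 629)
10^32 ≡ 528^2 = 278784 ≡ 137 (mod 629)
10^64 ≡ 137^2 = 18769 ≡ 528 (mod 629)
10^128 ≡ 528^2 = 278784 ≡ 137 (mod 629)
10^256 ≡ 137^2 = 18769 ≡ 528 (mod 629)
10^512 ≡ 528^2 = 278784 ≡ 137 (mod 629)
628 = 512 + 64 + 32 + 16 + 4 in binary powers of 2.
So 10^628 ≡ 137 · 528 · 137 · 528 · 565 ≡ 565 (mod 629).
Since 565 ≠ 1, base 10 is a Fermat witness: 629 is composite.

565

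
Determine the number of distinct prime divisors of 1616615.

1616615 = 5 · 323323
323323 = 7 · 46189
46189 = 11 · 4199
4199 = 13 · 323
323 = 17 · 19
1616615 = 5 · 7 · 11 · 13 · 17 · 19, which has 6 distinct prime factors.

6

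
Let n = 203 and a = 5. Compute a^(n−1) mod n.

5^1 ≡ 5 (mod 203)
5^2 ≡ 5^2 = 25 ≡ 25 (mod 203)
5^4 ≡ 25^2 = 625 ≡ 16 (mod 203)
5^8 ≡ 16^2 = 256 ≡ 53 (mod 203)
5^16 ≡ 53^2 = 2809 ≡ 170 (mod 203)
5^32 ≡ 170^2 = 28900 ≡ 74 (mod 203)
5^64 ≡ 74^2 = 5476 ≡ 198 (mod 203)
5^128 ≡ 198^2 = 39204 ≡ 25 (mod 203)
202 = 128 + 64 + 8 + 2 in binary powers of 2.
So 5^202 ≡ 25 · 198 · 53 · 25 ≡ 23 (mod 203).
Since 23 ≠ 1, base 5 is a Fermat witness: 203 is composite.

23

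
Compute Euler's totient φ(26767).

Factor: 26767 = 13 · 29 · 71.
φ(26767) = (13−1) · (29−1) · (71−1) = 12 · 28 · 70 = 23520.

23520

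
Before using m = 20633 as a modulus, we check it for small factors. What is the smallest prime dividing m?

47

20633 is odd.
Digit sum 14, not divisible by 3.
Ends in 3: not divisible by 5.
7: 20633 = 7·2947 + 4
11: 20633 = 11·1875 + 8
13: 20633 = 13·1587 + 2
17: 20633 = 17·1213 + 12
19: 20633 = 19·1085 + 18
23: 20633 = 23·897 + 2
29: 20633 = 29·711 + 14
31: 20633 = 31·665 + 18
37: 20633 = 37·557 + 24
41: 20633 = 41·503 + 10
43: 20633 = 43·479 + 36
47: 20633 = 47·439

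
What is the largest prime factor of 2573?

83

2573 = 31 · 83
83 is prime.
So 2573 = 31 · 83; the largest prime factor is 83.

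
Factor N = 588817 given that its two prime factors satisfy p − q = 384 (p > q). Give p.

Since p = q + 384, we have 588817 = q(q + 384), so q² + 384q − 588817 = 0.
Discriminant: 384² + 4·588817 = 147456 + 2355268 = 2502724; √2502724 = 1582.
q = (−384 + 1582)/2 = 599, and p = q + 384 = 983.
Check: 599 · 983 = 588817.

983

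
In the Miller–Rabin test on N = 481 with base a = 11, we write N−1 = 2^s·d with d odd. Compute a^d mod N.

369

481 − 1 = 480 = 2^5 · 15, so d = 15.
11^1 ≡ 11 (mod 481)
11^2 ≡ 11^2 = 121 ≡ 121 (mod 481)
11^4 ≡ 121^2 = 14641 ≡ 211 (mod 481)
11^8 ≡ 211^2 = 44521 ≡ 269 (mod 481)
15 = 8 + 4 + 2 + 1 in binary powers of 2.
So 11^15 ≡ 269 · 211 · 121 · 11 ≡ 369 (mod 481).
Squaring chain: 369 → 38 → 1 → 1 → 1; never reaches −1, so base 11 is a Miller–Rabin witness that 481 is composite.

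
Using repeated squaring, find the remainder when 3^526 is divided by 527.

121

3^1 ≡ 3 (mod 527)
3^2 ≡ 3^2 = 9 ≡ 9 (mod 527)
3^4 ≡ 9^2 = 81 ≡ 81 (mod 527)
3^8 ≡ 81^2 = 6561 ≡ 237 (mod 527)
3^16 ≡ 237^2 = 56169 ≡ 307 (mod 527)
3^32 ≡ 307^2 = 94249 ≡ 443 (mod 527)
3^64 ≡ 443^2 = 196249 ≡ 205 (mod 527)
3^128 ≡ 205^2 = 42025 ≡ 392 (mod 527)
3^256 ≡ 392^2 = 153664 ≡ 307 (mod 527)
3^512 ≡ 307^2 = 94249 ≡ 443 (mod 527)
526 = 512 + 8 + 4 + 2 in binary powers of 2.
So 3^526 ≡ 443 · 237 · 81 · 9 ≡ 121 (mod 527).
Since 121 ≠ 1, base 3 is a Fermat witness: 527 is composite.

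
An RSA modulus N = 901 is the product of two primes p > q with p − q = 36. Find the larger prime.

Since p = q + 36, we have 901 = q(q + 36), so q² + 36q − 901 = 0.
Discriminant: 36² + 4·901 = 1296 + 3604 = 4900; √4900 = 70.
q = (−36 + 70)/2 = 17, and p = q + 36 = 53.
Check: 17 · 53 = 901.

53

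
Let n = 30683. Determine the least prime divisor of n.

61

30683 is odd.
Digit sum 20, not divisible by 3.
Ends in 3: not divisible by 5.
7: 30683 = 7·4383 + 2
11: 30683 = 11·2789 + 4
13: 30683 = 13·2360 + 3
17: 30683 = 17·1804 + 15
19: 30683 = 19·1614 + 17
23: 30683 = 23·1334 + 1
29: 30683 = 29·1058 + 1
31: 30683 = 31·989 + 24
37: 30683 = 37·829 + 10
41: 30683 = 41·748 + 15
43: 30683 = 43·713 + 24
47: 30683 = 47·652 + 39
53: 30683 = 53·578 + 49
59: 30683 = 59·520 + 3
61: 30683 = 61·503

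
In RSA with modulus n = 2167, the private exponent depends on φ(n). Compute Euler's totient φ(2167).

1960

Factor: 2167 = 11 · 197.
φ(2167) = (11−1) · (197−1) = 10 · 196 = 1960.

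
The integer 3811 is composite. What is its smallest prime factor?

37

3811 is odd.
Digit sum 13, not divisible by 3.
Ends in 1: not divisible by 5.
7: 3811 = 7·544 + 3
11: 3811 = 11·346 + 5
13: 3811 = 13·293 + 2
17: 3811 = 17·224 + 3
19: 3811 = 19·200 + 11
23: 3811 = 23·165 + 16
29: 3811 = 29·131 + 12
31: 3811 = 31·122 + 29
37: 3811 = 37·103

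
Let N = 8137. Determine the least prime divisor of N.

79

8137 is odd.
Digit sum 19, not divisible by 3.
Ends in 7: not divisible by 5.
7: 8137 = 7·1162 + 3
11: 8137 = 11·739 + 8
13: 8137 = 13·625 + 12
17: 8137 = 17·478 + 11
19: 8137 = 19·428 + 5
23: 8137 = 23·353 + 18
29: 8137 = 29·280 + 17
31: 8137 = 31·262 + 15
37: 8137 = 37·219 + 34
41: 8137 = 41·198 + 19
43: 8137 = 43·189 + 10
47: 8137 = 47·173 + 6
53: 8137 = 53·153 + 28
59: 8137 = 59·137 + 54
61: 8137 = 61·133 + 24
67: 8137 = 67·121 + 30
71: 8137 = 71·114 + 43
73: 8137 = 73·111 + 34
79: 8137 = 79·103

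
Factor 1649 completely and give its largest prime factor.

97

1649 = 17 · 97
97 is prime.
So 1649 = 17 · 97; the largest prime factor is 97.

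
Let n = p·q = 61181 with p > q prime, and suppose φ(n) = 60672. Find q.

193

φ(n) = (p−1)(q−1) = n − (p+q) + 1, so p + q = 61181 − 60672 + 1 = 510.
p and q are the roots of t² − 510t + 61181 = 0.
Discriminant: 510² − 4·61181 = 260100 − 244724 = 15376; √15376 = 124.
q = (510 − 124)/2 = 193, p = (510 + 124)/2 = 317.
Check: 193 · 317 = 61181.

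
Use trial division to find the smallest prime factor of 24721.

59

24721 is odd.
Digit sum 16, not divisible by 3.
Ends in 1: not divisible by 5.
7: 24721 = 7·3531 + 4
11: 24721 = 11·2247 + 4
13: 24721 = 13·1901 + 8
17: 24721 = 17·1454 + 3
19: 24721 = 19·1301 + 2
23: 24721 = 23·1074 + 19
29: 24721 = 29·852 + 13
31: 24721 = 31·797 + 14
37: 24721 = 37·668 + 5
41: 24721 = 41·602 + 39
43: 24721 = 43·574 + 39
47: 24721 = 47·525 + 46
53: 24721 = 53·466 + 23
59: 24721 = 59·419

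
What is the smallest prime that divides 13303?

53

13303 is odd.
Digit sum 10, not divisible by 3.
Ends in 3: not divisible by 5.
7: 13303 = 7·1900 + 3
11: 13303 = 11·1209 + 4
13: 13303 = 13·1023 + 4
17: 13303 = 17·782 + 9
19: 13303 = 19·700 + 3
23: 13303 = 23·578 + 9
29: 13303 = 29·458 + 21
31: 13303 = 31·429 + 4
37: 13303 = 37·359 + 20
41: 13303 = 41·324 + 19
43: 13303 = 43·309 + 16
47: 13303 = 47·283 + 2
53: 13303 = 53·251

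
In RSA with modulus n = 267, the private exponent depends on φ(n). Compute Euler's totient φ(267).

Factor: 267 = 3 · 89.
φ(267) = (3−1) · (89−1) = 2 · 88 = 176.

176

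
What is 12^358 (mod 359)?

12^1 ≡ 12 (mod 359)
12^2 ≡ 12^2 = 144 ≡ 144 (mod 359)
12^4 ≡ 144^2 = 20736 ≡ 273 (mod 359)
12^8 ≡ 273^2 = 74529 ≡ 216 (mod 359)
12^16 ≡ 216^2 = 46656 ≡ 345 (mod 359)
12^32 ≡ 345^2 = 119025 ≡ 196 (mod 359)
12^64 ≡ 196^2 = 38416 ≡ 3 (mod 359)
12^128 ≡ 3^2 = 9 ≡ 9 (mod 359)
12^256 ≡ 9^2 = 81 ≡ 81 (mod 359)
358 = 256 + 64 + 32 + 4 + 2 in binary powers of 2.
So 12^358 ≡ 81 · 3 · 196 · 273 · 144 ≡ 1 (mod 359).
Since the result is 1, base 12 gives no evidence that 359 is composite.

1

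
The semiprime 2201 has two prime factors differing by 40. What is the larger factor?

71

Since p = q + 40, we have 2201 = q(q + 40), so q² + 40q − 2201 = 0.
Discriminant: 40² + 4·2201 = 1600 + 8804 = 10404; √10404 = 102.
q = (−40 + 102)/2 = 31, and p = q + 40 = 71.
Check: 31 · 71 = 2201.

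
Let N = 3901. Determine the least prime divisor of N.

3901 is odd.
Digit sum 13, not divisible by 3.
Ends in 1: not divisible by 5.
7: 3901 = 7·557 + 2
11: 3901 = 11·354 + 7
13: 3901 = 13·300 + 1
17: 3901 = 17·229 + 8
19: 3901 = 19·205 + 6
23: 3901 = 23·169 + 14
29: 3901 = 29·134 + 15
31: 3901 = 31·125 + 26
37: 3901 = 37·105 + 16
41: 3901 = 41·95 + 6
43: 3901 = 43·90 + 31
47: 3901 = 47·83

47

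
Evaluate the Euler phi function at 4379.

Factor: 4379 = 29 · 151.
φ(4379) = (29−1) · (151−1) = 28 · 150 = 4200.

4200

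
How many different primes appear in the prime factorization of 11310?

5

11310 = 2 · 5655
5655 = 3 · 1885
1885 = 5 · 377
377 = 13 · 29
11310 = 2 · 3 · 5 · 13 · 29, which has 5 distinct prime factors.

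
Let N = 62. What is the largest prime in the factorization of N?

62 = 2 · 31
31 is prime.
So 62 = 2 · 31; the largest prime factor is 31.

31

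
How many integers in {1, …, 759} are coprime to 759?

Factor: 759 = 3 · 11 · 23.
φ(759) = (3−1) · (11−1) · (23−1) = 2 · 10 · 22 = 440.

440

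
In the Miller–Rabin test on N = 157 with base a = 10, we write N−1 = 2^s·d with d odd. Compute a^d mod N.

157 − 1 = 156 = 2^2 · 39, so d = 39.
10^1 ≡ 10 (mod 157)
10^2 ≡ 10^2 = 100 ≡ 100 (mod 157)
10^4 ≡ 100^2 = 10000 ≡ 109 (mod 157)
10^8 ≡ 109^2 = 11881 ≡ 106 (mod 157)
10^16 ≡ 106^2 = 11236 ≡ 89 (mod 157)
10^32 ≡ 89^2 = 7921 ≡ 71 (mod 157)
39 = 32 + 4 + 2 + 1 in binary powers of 2.
So 10^39 ≡ 71 · 109 · 100 · 10 ≡ 156 (mod 157).
Since 10^d ≡ 156 (mod 157), base 10 does not prove 157 composite.

156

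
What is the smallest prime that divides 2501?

2501 is odd.
Digit sum 8, not divisible by 3.
Ends in 1: not divisible by 5.
7: 2501 = 7·357 + 2
11: 2501 = 11·227 + 4
13: 2501 = 13·192 + 5
17: 2501 = 17·147 + 2
19: 2501 = 19·131 + 12
23: 2501 = 23·108 + 17
29: 2501 = 29·86 + 7
31: 2501 = 31·80 + 21
37: 2501 = 37·67 + 22
41: 2501 = 41·61

41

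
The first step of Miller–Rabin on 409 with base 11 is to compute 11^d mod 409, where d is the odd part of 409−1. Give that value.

378

409 − 1 = 408 = 2^3 · 51, so d = 51.
11^1 ≡ 11 (mod 409)
11^2 ≡ 11^2 = 121 ≡ 121 (mod 409)
11^4 ≡ 121^2 = 14641 ≡ 326 (mod 409)
11^8 ≡ 326^2 = 106276 ≡ 345 (mod 409)
11^16 ≡ 345^2 = 119025 ≡ 6 (mod 409)
11^32 ≡ 6^2 = 36 ≡ 36 (mod 409)
51 = 32 + 16 + 2 + 1 in binary powers of 2.
So 11^51 ≡ 36 · 6 · 121 · 11 ≡ 378 (mod 409).
Squaring chain: 378 → 143 → 408; reaches −1, so base 11 does not prove 409 composite.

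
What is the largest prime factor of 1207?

1207 = 17 · 71
71 is prime.
So 1207 = 17 · 71; the largest prime factor is 71.

71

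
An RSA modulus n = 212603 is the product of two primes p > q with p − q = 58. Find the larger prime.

Since p = q + 58, we have 212603 = q(q + 58), so q² + 58q − 212603 = 0.
Discriminant: 58² + 4·212603 = 3364 + 850412 = 853776; √853776 = 924.
q = (−58 + 924)/2 = 433, and p = q + 58 = 491.
Check: 433 · 491 = 212603.

491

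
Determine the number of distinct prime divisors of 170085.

170085 = 3 · 56695
56695 = 5 · 11339
11339 = 17 · 667
667 = 23 · 29
170085 = 3 · 5 · 17 · 23 · 29, which has 5 distinct prime factors.

5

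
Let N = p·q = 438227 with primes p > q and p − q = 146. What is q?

593

Since p = q + 146, we have 438227 = q(q + 146), so q² + 146q − 438227 = 0.
Discriminant: 146² + 4·438227 = 21316 + 1752908 = 1774224; √1774224 = 1332.
q = (−146 + 1332)/2 = 593, and p = q + 146 = 739.
Check: 593 · 739 = 438227.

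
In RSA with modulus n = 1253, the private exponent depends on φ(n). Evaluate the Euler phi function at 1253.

1068

Factor: 1253 = 7 · 179.
φ(1253) = (7−1) · (179−1) = 6 · 178 = 1068.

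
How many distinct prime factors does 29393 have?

4

29393 = 7 · 4199
4199 = 13 · 323
323 = 17 · 19
29393 = 7 · 13 · 17 · 19, which has 4 distinct prime factors.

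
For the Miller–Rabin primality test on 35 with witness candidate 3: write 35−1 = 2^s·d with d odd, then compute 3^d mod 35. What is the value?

35 − 1 = 34 = 2^1 · 17, so d = 17.
3^1 ≡ 3 (mod 35)
3^2 ≡ 3^2 = 9 ≡ 9 (mod 35)
3^4 ≡ 9^2 = 81 ≡ 11 (mod 35)
3^8 ≡ 11^2 = 121 ≡ 16 (mod 35)
3^16 ≡ 16^2 = 256 ≡ 11 (mod 35)
17 = 16 + 1 in binary powers of 2.
So 3^17 ≡ 11 · 3 ≡ 33 (mod 35).
Squaring chain: 33; never reaches −1, so base 3 is a Miller–Rabin witness that 35 is composite.

33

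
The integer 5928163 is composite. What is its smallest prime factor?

61

5928163 is odd.
Digit sum 34, not divisible by 3.
Ends in 3: not divisible by 5.
7: 5928163 = 7·846880 + 3
11: 5928163 = 11·538923 + 10
13: 5928163 = 13·456012 + 7
17: 5928163 = 17·348715 + 8
19: 5928163 = 19·312008 + 11
23: 5928163 = 23·257746 + 5
29: 5928163 = 29·204419 + 12
31: 5928163 = 31·191231 + 2
37: 5928163 = 37·160220 + 23
41: 5928163 = 41·144589 + 14
43: 5928163 = 43·137864 + 11
47: 5928163 = 47·126131 + 6
53: 5928163 = 53·111852 + 7
59: 5928163 = 59·100477 + 20
61: 5928163 = 61·97183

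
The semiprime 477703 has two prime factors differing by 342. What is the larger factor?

883

Since p = q + 342, we have 477703 = q(q + 342), so q² + 342q − 477703 = 0.
Discriminant: 342² + 4·477703 = 116964 + 1910812 = 2027776; √2027776 = 1424.
q = (−342 + 1424)/2 = 541, and p = q + 342 = 883.
Check: 541 · 883 = 477703.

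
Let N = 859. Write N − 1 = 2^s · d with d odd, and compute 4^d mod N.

1

859 − 1 = 858 = 2^1 · 429, so d = 429.
4^1 ≡ 4 (mod 859)
4^2 ≡ 4^2 = 16 ≡ 16 (mod 859)
4^4 ≡ 16^2 = 256 ≡ 256 (mod 859)
4^8 ≡ 256^2 = 65536 ≡ 252 (mod 859)
4^16 ≡ 252^2 = 63504 ≡ 797 (mod 859)
4^32 ≡ 797^2 = 635209 ≡ 408 (mod 859)
4^64 ≡ 408^2 = 166464 ≡ 677 (mod 859)
4^128 ≡ 677^2 = 458329 ≡ 482 (mod 859)
4^256 ≡ 482^2 = 232324 ≡ 394 (mod 859)
429 = 256 + 128 + 32 + 8 + 4 + 1 in binary powers of 2.
So 4^429 ≡ 394 · 482 · 408 · 252 · 256 · 4 ≡ 1 (mod 859).
Since 4^d ≡ 1 (mod 859), base 4 does not prove 859 composite.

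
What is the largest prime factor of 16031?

16031 = 17 · 943
943 = 23 · 41
41 is prime.
So 16031 = 17 · 23 · 41; the largest prime factor is 41.

41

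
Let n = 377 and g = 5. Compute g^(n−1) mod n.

326

5^1 ≡ 5 (mod 377)
5^2 ≡ 5^2 = 25 ≡ 25 (mod 377)
5^4 ≡ 25^2 = 625 ≡ 248 (mod 377)
5^8 ≡ 248^2 = 61504 ≡ 53 (mod 377)
5^16 ≡ 53^2 = 2809 ≡ 170 (mod 377)
5^32 ≡ 170^2 = 28900 ≡ 248 (mod 377)
5^64 ≡ 248^2 = 61504 ≡ 53 (mod 377)
5^128 ≡ 53^2 = 2809 ≡ 170 (mod 377)
5^256 ≡ 170^2 = 28900 ≡ 248 (mod 377)
376 = 256 + 64 + 32 + 16 + 8 in binary powers of 2.
So 5^376 ≡ 248 · 53 · 248 · 170 · 53 ≡ 326 (mod 377).
Since 326 ≠ 1, base 5 is a Fermat witness: 377 is composite.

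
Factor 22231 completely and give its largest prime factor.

47

22231 = 11 · 2021
2021 = 43 · 47
47 is prime.
So 22231 = 11 · 43 · 47; the largest prime factor is 47.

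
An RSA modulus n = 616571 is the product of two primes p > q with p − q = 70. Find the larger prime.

821

Since p = q + 70, we have 616571 = q(q + 70), so q² + 70q − 616571 = 0.
Discriminant: 70² + 4·616571 = 4900 + 2466284 = 2471184; √2471184 = 1572.
q = (−70 + 1572)/2 = 751, and p = q + 70 = 821.
Check: 751 · 821 = 616571.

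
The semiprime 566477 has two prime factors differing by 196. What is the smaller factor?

Since p = q + 196, we have 566477 = q(q + 196), so q² + 196q − 566477 = 0.
Discriminant: 196² + 4·566477 = 38416 + 2265908 = 2304324; √2304324 = 1518.
q = (−196 + 1518)/2 = 661, and p = q + 196 = 857.
Check: 661 · 857 = 566477.

661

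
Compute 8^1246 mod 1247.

8^1 ≡ 8 (mod 1247)
8^2 ≡ 8^2 = 64 ≡ 64 (mod 1247)
8^4 ≡ 64^2 = 4096 ≡ 355 (mod 1247)
8^8 ≡ 355^2 = 126025 ≡ 78 (mod 1247)
8^16 ≡ 78^2 = 6084 ≡ 1096 (mod 1247)
8^32 ≡ 1096^2 = 1201216 ≡ 355 (mod 1247)
8^64 ≡ 355^2 = 126025 ≡ 78 (mod 1247)
8^128 ≡ 78^2 = 6084 ≡ 1096 (mod 1247)
8^256 ≡ 1096^2 = 1201216 ≡ 355 (mod 1247)
8^512 ≡ 355^2 = 126025 ≡ 78 (mod 1247)
8^1024 ≡ 78^2 = 6084 ≡ 1096 (mod 1247)
1246 = 1024 + 128 + 64 + 16 + 8 + 4 + 2 in binary powers of 2.
So 8^1246 ≡ 1096 · 1096 · 78 · 1096 · 78 · 355 · 64 ≡ 173 (mod 1247).
Since 173 ≠ 1, base 8 is a Fermat witness: 1247 is composite.

173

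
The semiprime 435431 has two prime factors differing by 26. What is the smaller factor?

Since p = q + 26, we have 435431 = q(q + 26), so q² + 26q − 435431 = 0.
Discriminant: 26² + 4·435431 = 676 + 1741724 = 1742400; √1742400 = 1320.
q = (−26 + 1320)/2 = 647, and p = q + 26 = 673.
Check: 647 · 673 = 435431.

647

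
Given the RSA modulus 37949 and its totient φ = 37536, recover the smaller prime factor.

φ(n) = (p−1)(q−1) = n − (p+q) + 1, so p + q = 37949 − 37536 + 1 = 414.
p and q are the roots of t² − 414t + 37949 = 0.
Discriminant: 414² − 4·37949 = 171396 − 151796 = 19600; √19600 = 140.
q = (414 − 140)/2 = 137, p = (414 + 140)/2 = 277.
Check: 137 · 277 = 37949.

137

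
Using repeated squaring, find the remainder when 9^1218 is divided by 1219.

289

9^1 ≡ 9 (mod 1219)
9^2 ≡ 9^2 = 81 ≡ 81 (mod 1219)
9^4 ≡ 81^2 = 6561 ≡ 466 (mod 1219)
9^8 ≡ 466^2 = 217156 ≡ 174 (mod 1219)
9^16 ≡ 174^2 = 30276 ≡ 1020 (mod 1219)
9^32 ≡ 1020^2 = 1040400 ≡ 593 (mod 1219)
9^64 ≡ 593^2 = 351649 ≡ 577 (mod 1219)
9^128 ≡ 577^2 = 332929 ≡ 142 (mod 1219)
9^256 ≡ 142^2 = 20164 ≡ 660 (mod 1219)
9^512 ≡ 660^2 = 435600 ≡ 417 (mod 1219)
9^1024 ≡ 417^2 = 173889 ≡ 791 (mod 1219)
1218 = 1024 + 128 + 64 + 2 in binary powers of 2.
So 9^1218 ≡ 791 · 142 · 577 · 81 ≡ 289 (mod 1219).
Since 289 ≠ 1, base 9 is a Fermat witness: 1219 is composite.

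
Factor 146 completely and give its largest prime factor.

146 = 2 · 73
73 is prime.
So 146 = 2 · 73; the largest prime factor is 73.

73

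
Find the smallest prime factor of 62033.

62033 is odd.
Digit sum 14, not divisible by 3.
Ends in 3: not divisible by 5.
7: 62033 = 7·8861 + 6
11: 62033 = 11·5639 + 4
13: 62033 = 13·4771 + 10
17: 62033 = 17·3649

17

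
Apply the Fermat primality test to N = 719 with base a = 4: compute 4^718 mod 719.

4^1 ≡ 4 (mod 719)
4^2 ≡ 4^2 = 16 ≡ 16 (mod 719)
4^4 ≡ 16^2 = 256 ≡ 256 (mod 719)
4^8 ≡ 256^2 = 65536 ≡ 107 (mod 719)
4^16 ≡ 107^2 = 11449 ≡ 664 (mod 719)
4^32 ≡ 664^2 = 440896 ≡ 149 (mod 719)
4^64 ≡ 149^2 = 22201 ≡ 631 (mod 719)
4^128 ≡ 631^2 = 398161 ≡ 554 (mod 719)
4^256 ≡ 554^2 = 306916 ≡ 622 (mod 719)
4^512 ≡ 622^2 = 386884 ≡ 62 (mod 719)
718 = 512 + 128 + 64 + 8 + 4 + 2 in binary powers of 2.
So 4^718 ≡ 62 · 554 · 631 · 107 · 256 · 16 ≡ 1 (mod 719).
Since the result is 1, base 4 gives no evidence that 719 is composite.

1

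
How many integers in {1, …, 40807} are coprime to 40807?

Factor: 40807 = 13 · 43 · 73.
φ(40807) = (13−1) · (43−1) · (73−1) = 12 · 42 · 72 = 36288.

36288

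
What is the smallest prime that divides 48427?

79

48427 is odd.
Digit sum 25, not divisible by 3.
Ends in 7: not divisible by 5.
7: 48427 = 7·6918 + 1
11: 48427 = 11·4402 + 5
13: 48427 = 13·3725 + 2
17: 48427 = 17·2848 + 11
19: 48427 = 19·2548 + 15
23: 48427 = 23·2105 + 12
29: 48427 = 29·1669 + 26
31: 48427 = 31·1562 + 5
37: 48427 = 37·1308 + 31
41: 48427 = 41·1181 + 6
43: 48427 = 43·1126 + 9
47: 48427 = 47·1030 + 17
53: 48427 = 53·913 + 38
59: 48427 = 59·820 + 47
61: 48427 = 61·793 + 54
67: 48427 = 67·722 + 53
71: 48427 = 71·682 + 5
73: 48427 = 73·663 + 28
79: 48427 = 79·613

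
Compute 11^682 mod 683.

1

11^1 ≡ 11 (mod 683)
11^2 ≡ 11^2 = 121 ≡ 121 (mod 683)
11^4 ≡ 121^2 = 14641 ≡ 298 (mod 683)
11^8 ≡ 298^2 = 88804 ≡ 14 (mod 683)
11^16 ≡ 14^2 = 196 ≡ 196 (mod 683)
11^32 ≡ 196^2 = 38416 ≡ 168 (mod 683)
11^64 ≡ 168^2 = 28224 ≡ 221 (mod 683)
11^128 ≡ 221^2 = 48841 ≡ 348 (mod 683)
11^256 ≡ 348^2 = 121104 ≡ 213 (mod 683)
11^512 ≡ 213^2 = 45369 ≡ 291 (mod 683)
682 = 512 + 128 + 32 + 8 + 2 in binary powers of 2.
So 11^682 ≡ 291 · 348 · 168 · 14 · 121 ≡ 1 (mod 683).
Since the result is 1, base 11 gives no evidence that 683 is composite.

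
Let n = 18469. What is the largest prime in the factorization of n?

18469 = 11 · 1679
1679 = 23 · 73
73 is prime.
So 18469 = 11 · 23 · 73; the largest prime factor is 73.

73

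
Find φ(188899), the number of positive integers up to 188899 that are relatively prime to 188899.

Factor: 188899 = 23 · 43 · 191.
φ(188899) = (23−1) · (43−1) · (191−1) = 22 · 42 · 190 = 175560.

175560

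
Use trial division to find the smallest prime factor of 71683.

97

71683 is odd.
Digit sum 25, not divisible by 3.
Ends in 3: not divisible by 5.
7: 71683 = 7·10240 + 3
11: 71683 = 11·6516 + 7
13: 71683 = 13·5514 + 1
17: 71683 = 17·4216 + 11
19: 71683 = 19·3772 + 15
23: 71683 = 23·3116 + 15
29: 71683 = 29·2471 + 24
31: 71683 = 31·2312 + 11
37: 71683 = 37·1937 + 14
41: 71683 = 41·1748 + 15
43: 71683 = 43·1667 + 2
47: 71683 = 47·1525 + 8
53: 71683 = 53·1352 + 27
59: 71683 = 59·1214 + 57
61: 71683 = 61·1175 + 8
67: 71683 = 67·1069 + 60
71: 71683 = 71·1009 + 44
73: 71683 = 73·981 + 70
79: 71683 = 79·907 + 30
83: 71683 = 83·863 + 54
89: 71683 = 89·805 + 38
97: 71683 = 97·739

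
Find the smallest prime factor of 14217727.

53

14217727 is odd.
Digit sum 31, not divisible by 3.
Ends in 7: not divisible by 5.
7: 14217727 = 7·2031103 + 6
11: 14217727 = 11·1292520 + 7
13: 14217727 = 13·1093671 + 4
17: 14217727 = 17·836336 + 15
19: 14217727 = 19·748301 + 8
23: 14217727 = 23·618162 + 1
29: 14217727 = 29·490266 + 13
31: 14217727 = 31·458636 + 11
37: 14217727 = 37·384262 + 33
41: 14217727 = 41·346773 + 34
43: 14217727 = 43·330644 + 35
47: 14217727 = 47·302504 + 39
53: 14217727 = 53·268259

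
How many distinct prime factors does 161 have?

161 = 7 · 23
161 = 7 · 23, which has 2 distinct prime factors.

2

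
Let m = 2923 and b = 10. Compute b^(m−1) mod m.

38

10^1 ≡ 10 (mod 2923)
10^2 ≡ 10^2 = 100 ≡ 100 (mod 2923)
10^4 ≡ 100^2 = 10000 ≡ 1231 (mod 2923)
10^8 ≡ 1231^2 = 1515361 ≡ 1247 (mod 2923)
10^16 ≡ 1247^2 = 1555009 ≡ 2896 (mod 2923)
10^32 ≡ 2896^2 = 8386816 ≡ 729 (mod 2923)
10^64 ≡ 729^2 = 531441 ≡ 2378 (mod 2923)
10^128 ≡ 2378^2 = 5654884 ≡ 1802 (mod 2923)
10^256 ≡ 1802^2 = 3247204 ≡ 2674 (mod 2923)
10^512 ≡ 2674^2 = 7150276 ≡ 618 (mod 2923)
10^1024 ≡ 618^2 = 381924 ≡ 1934 (mod 2923)
10^2048 ≡ 1934^2 = 3740356 ≡ 1839 (mod 2923)
2922 = 2048 + 512 + 256 + 64 + 32 + 8 + 2 in binary powers of 2.
So 10^2922 ≡ 1839 · 618 · 2674 · 2378 · 729 · 1247 · 100 ≡ 38 (mod 2923).
Since 38 ≠ 1, base 10 is a Fermat witness: 2923 is composite.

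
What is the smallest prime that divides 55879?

55879 is odd.
Digit sum 34, not divisible by 3.
Ends in 9: not divisible by 5.
7: 55879 = 7·7982 + 5
11: 55879 = 11·5079 + 10
13: 55879 = 13·4298 + 5
17: 55879 = 17·3287

17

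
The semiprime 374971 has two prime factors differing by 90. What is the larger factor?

Since p = q + 90, we have 374971 = q(q + 90), so q² + 90q − 374971 = 0.
Discriminant: 90² + 4·374971 = 8100 + 1499884 = 1507984; √1507984 = 1228.
q = (−90 + 1228)/2 = 569, and p = q + 90 = 659.
Check: 569 · 659 = 374971.

659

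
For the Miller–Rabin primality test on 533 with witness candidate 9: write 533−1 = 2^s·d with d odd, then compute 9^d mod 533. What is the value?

9

533 − 1 = 532 = 2^2 · 133, so d = 133.
9^1 ≡ 9 (mod 533)
9^2 ≡ 9^2 = 81 ≡ 81 (mod 533)
9^4 ≡ 81^2 = 6561 ≡ 165 (mod 533)
9^8 ≡ 165^2 = 27225 ≡ 42 (mod 533)
9^16 ≡ 42^2 = 1764 ≡ 165 (mod 533)
9^32 ≡ 165^2 = 27225 ≡ 42 (mod 533)
9^64 ≡ 42^2 = 1764 ≡ 165 (mod 533)
9^128 ≡ 165^2 = 27225 ≡ 42 (mod 533)
133 = 128 + 4 + 1 in binary powers of 2.
So 9^133 ≡ 42 · 165 · 9 ≡ 9 (mod 533).
Squaring chain: 9 → 81; never reaches −1, so base 9 is a Miller–Rabin witness that 533 is composite.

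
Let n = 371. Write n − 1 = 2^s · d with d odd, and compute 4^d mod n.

371 − 1 = 370 = 2^1 · 185, so d = 185.
4^1 ≡ 4 (mod 371)
4^2 ≡ 4^2 = 16 ≡ 16 (mod 371)
4^4 ≡ 16^2 = 256 ≡ 256 (mod 371)
4^8 ≡ 256^2 = 65536 ≡ 240 (mod 371)
4^16 ≡ 240^2 = 57600 ≡ 95 (mod 371)
4^32 ≡ 95^2 = 9025 ≡ 121 (mod 371)
4^64 ≡ 121^2 = 14641 ≡ 172 (mod 371)
4^128 ≡ 172^2 = 29584 ≡ 275 (mod 371)
185 = 128 + 32 + 16 + 8 + 1 in binary powers of 2.
So 4^185 ≡ 275 · 121 · 95 · 240 · 4 ≡ 170 (mod 371).
Squaring chain: 170; never reaches −1, so base 4 is a Miller–Rabin witness that 371 is composite.

170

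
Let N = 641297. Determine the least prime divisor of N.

31

641297 is odd.
Digit sum 29, not divisible by 3.
Ends in 7: not divisible by 5.
7: 641297 = 7·91613 + 6
11: 641297 = 11·58299 + 8
13: 641297 = 13·49330 + 7
17: 641297 = 17·37723 + 6
19: 641297 = 19·33752 + 9
23: 641297 = 23·27882 + 11
29: 641297 = 29·22113 + 20
31: 641297 = 31·20687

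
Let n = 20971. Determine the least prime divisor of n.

20971 is odd.
Digit sum 19, not divisible by 3.
Ends in 1: not divisible by 5.
7: 20971 = 7·2995 + 6
11: 20971 = 11·1906 + 5
13: 20971 = 13·1613 + 2
17: 20971 = 17·1233 + 10
19: 20971 = 19·1103 + 14
23: 20971 = 23·911 + 18
29: 20971 = 29·723 + 4
31: 20971 = 31·676 + 15
37: 20971 = 37·566 + 29
41: 20971 = 41·511 + 20
43: 20971 = 43·487 + 30
47: 20971 = 47·446 + 9
53: 20971 = 53·395 + 36
59: 20971 = 59·355 + 26
61: 20971 = 61·343 + 48
67: 20971 = 67·313

67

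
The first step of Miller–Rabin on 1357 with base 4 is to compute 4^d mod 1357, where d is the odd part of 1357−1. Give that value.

1357 − 1 = 1356 = 2^2 · 339, so d = 339.
4^1 ≡ 4 (mod 1357)
4^2 ≡ 4^2 = 16 ≡ 16 (mod 1357)
4^4 ≡ 16^2 = 256 ≡ 256 (mod 1357)
4^8 ≡ 256^2 = 65536 ≡ 400 (mod 1357)
4^16 ≡ 400^2 = 160000 ≡ 1231 (mod 1357)
4^32 ≡ 1231^2 = 1515361 ≡ 949 (mod 1357)
4^64 ≡ 949^2 = 900601 ≡ 910 (mod 1357)
4^128 ≡ 910^2 = 828100 ≡ 330 (mod 1357)
4^256 ≡ 330^2 = 108900 ≡ 340 (mod 1357)
339 = 256 + 64 + 16 + 2 + 1 in binary powers of 2.
So 4^339 ≡ 340 · 910 · 1231 · 16 · 4 ≡ 312 (mod 1357).
Squaring chain: 312 → 997; never reaches −1, so base 4 is a Miller–Rabin witness that 1357 is composite.

312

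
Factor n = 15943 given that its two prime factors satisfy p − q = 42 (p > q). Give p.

149

Since p = q + 42, we have 15943 = q(q + 42), so q² + 42q − 15943 = 0.
Discriminant: 42² + 4·15943 = 1764 + 63772 = 65536; √65536 = 256.
q = (−42 + 256)/2 = 107, and p = q + 42 = 149.
Check: 107 · 149 = 15943.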